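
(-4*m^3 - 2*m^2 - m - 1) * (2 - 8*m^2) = 32*m^5 + 16*m^4 + 4*m^2 - 2*m - 2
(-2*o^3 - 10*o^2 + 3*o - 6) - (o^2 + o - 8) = -2*o^3 - 11*o^2 + 2*o + 2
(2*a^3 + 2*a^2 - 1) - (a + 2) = 2*a^3 + 2*a^2 - a - 3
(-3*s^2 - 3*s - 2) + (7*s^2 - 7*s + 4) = 4*s^2 - 10*s + 2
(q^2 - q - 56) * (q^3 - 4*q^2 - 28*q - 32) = q^5 - 5*q^4 - 80*q^3 + 220*q^2 + 1600*q + 1792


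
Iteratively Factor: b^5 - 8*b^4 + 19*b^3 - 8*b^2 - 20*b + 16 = (b - 1)*(b^4 - 7*b^3 + 12*b^2 + 4*b - 16) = (b - 4)*(b - 1)*(b^3 - 3*b^2 + 4) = (b - 4)*(b - 2)*(b - 1)*(b^2 - b - 2) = (b - 4)*(b - 2)*(b - 1)*(b + 1)*(b - 2)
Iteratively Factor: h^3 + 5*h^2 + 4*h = (h)*(h^2 + 5*h + 4) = h*(h + 4)*(h + 1)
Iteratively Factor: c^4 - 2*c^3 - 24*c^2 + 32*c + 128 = (c + 4)*(c^3 - 6*c^2 + 32) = (c + 2)*(c + 4)*(c^2 - 8*c + 16) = (c - 4)*(c + 2)*(c + 4)*(c - 4)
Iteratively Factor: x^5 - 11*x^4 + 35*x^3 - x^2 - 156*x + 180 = (x - 2)*(x^4 - 9*x^3 + 17*x^2 + 33*x - 90) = (x - 3)*(x - 2)*(x^3 - 6*x^2 - x + 30) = (x - 5)*(x - 3)*(x - 2)*(x^2 - x - 6) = (x - 5)*(x - 3)*(x - 2)*(x + 2)*(x - 3)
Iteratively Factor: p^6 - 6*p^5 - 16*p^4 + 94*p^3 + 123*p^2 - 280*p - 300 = (p - 5)*(p^5 - p^4 - 21*p^3 - 11*p^2 + 68*p + 60) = (p - 5)*(p - 2)*(p^4 + p^3 - 19*p^2 - 49*p - 30) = (p - 5)*(p - 2)*(p + 1)*(p^3 - 19*p - 30) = (p - 5)*(p - 2)*(p + 1)*(p + 3)*(p^2 - 3*p - 10) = (p - 5)*(p - 2)*(p + 1)*(p + 2)*(p + 3)*(p - 5)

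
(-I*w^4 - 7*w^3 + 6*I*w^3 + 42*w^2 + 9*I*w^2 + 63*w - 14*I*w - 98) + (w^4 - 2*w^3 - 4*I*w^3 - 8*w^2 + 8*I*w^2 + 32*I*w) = w^4 - I*w^4 - 9*w^3 + 2*I*w^3 + 34*w^2 + 17*I*w^2 + 63*w + 18*I*w - 98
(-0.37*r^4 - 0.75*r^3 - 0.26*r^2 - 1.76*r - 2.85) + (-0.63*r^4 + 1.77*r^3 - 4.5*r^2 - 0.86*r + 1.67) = -1.0*r^4 + 1.02*r^3 - 4.76*r^2 - 2.62*r - 1.18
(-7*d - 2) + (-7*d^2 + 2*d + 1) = -7*d^2 - 5*d - 1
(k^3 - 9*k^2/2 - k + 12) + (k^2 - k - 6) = k^3 - 7*k^2/2 - 2*k + 6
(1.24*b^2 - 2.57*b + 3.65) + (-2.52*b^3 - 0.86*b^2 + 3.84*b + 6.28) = -2.52*b^3 + 0.38*b^2 + 1.27*b + 9.93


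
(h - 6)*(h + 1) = h^2 - 5*h - 6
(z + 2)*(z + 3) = z^2 + 5*z + 6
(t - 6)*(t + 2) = t^2 - 4*t - 12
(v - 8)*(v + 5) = v^2 - 3*v - 40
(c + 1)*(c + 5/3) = c^2 + 8*c/3 + 5/3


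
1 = 1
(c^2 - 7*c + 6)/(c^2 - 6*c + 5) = (c - 6)/(c - 5)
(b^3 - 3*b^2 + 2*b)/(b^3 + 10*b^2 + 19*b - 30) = b*(b - 2)/(b^2 + 11*b + 30)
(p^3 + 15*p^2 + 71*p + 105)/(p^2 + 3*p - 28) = (p^2 + 8*p + 15)/(p - 4)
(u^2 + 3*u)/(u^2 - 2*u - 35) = u*(u + 3)/(u^2 - 2*u - 35)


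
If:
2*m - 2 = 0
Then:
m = 1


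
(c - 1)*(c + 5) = c^2 + 4*c - 5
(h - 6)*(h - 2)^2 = h^3 - 10*h^2 + 28*h - 24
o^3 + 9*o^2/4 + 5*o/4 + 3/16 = (o + 1/4)*(o + 1/2)*(o + 3/2)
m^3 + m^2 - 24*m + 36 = (m - 3)*(m - 2)*(m + 6)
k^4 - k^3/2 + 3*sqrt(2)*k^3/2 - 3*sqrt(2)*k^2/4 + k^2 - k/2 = k*(k - 1/2)*(k + sqrt(2)/2)*(k + sqrt(2))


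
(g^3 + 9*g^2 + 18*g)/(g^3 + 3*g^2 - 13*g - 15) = g*(g^2 + 9*g + 18)/(g^3 + 3*g^2 - 13*g - 15)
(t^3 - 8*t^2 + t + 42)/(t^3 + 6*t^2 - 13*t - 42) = (t - 7)/(t + 7)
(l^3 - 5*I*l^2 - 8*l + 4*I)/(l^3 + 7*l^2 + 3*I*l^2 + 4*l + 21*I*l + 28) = (l^2 - 4*I*l - 4)/(l^2 + l*(7 + 4*I) + 28*I)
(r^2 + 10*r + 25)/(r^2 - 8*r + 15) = (r^2 + 10*r + 25)/(r^2 - 8*r + 15)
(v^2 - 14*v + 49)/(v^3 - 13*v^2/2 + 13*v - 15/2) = 2*(v^2 - 14*v + 49)/(2*v^3 - 13*v^2 + 26*v - 15)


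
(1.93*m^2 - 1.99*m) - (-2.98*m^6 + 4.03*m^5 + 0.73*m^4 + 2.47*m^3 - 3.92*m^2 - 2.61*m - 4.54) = 2.98*m^6 - 4.03*m^5 - 0.73*m^4 - 2.47*m^3 + 5.85*m^2 + 0.62*m + 4.54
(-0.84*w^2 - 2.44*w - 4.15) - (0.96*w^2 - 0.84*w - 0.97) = -1.8*w^2 - 1.6*w - 3.18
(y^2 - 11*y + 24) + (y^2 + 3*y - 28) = 2*y^2 - 8*y - 4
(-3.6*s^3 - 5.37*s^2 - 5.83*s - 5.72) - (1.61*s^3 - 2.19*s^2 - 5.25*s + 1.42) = -5.21*s^3 - 3.18*s^2 - 0.58*s - 7.14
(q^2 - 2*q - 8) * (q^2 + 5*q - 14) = q^4 + 3*q^3 - 32*q^2 - 12*q + 112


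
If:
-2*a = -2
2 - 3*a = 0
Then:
No Solution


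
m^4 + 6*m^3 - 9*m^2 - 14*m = m*(m - 2)*(m + 1)*(m + 7)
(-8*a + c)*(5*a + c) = -40*a^2 - 3*a*c + c^2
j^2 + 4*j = j*(j + 4)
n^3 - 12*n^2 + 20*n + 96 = (n - 8)*(n - 6)*(n + 2)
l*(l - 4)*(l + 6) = l^3 + 2*l^2 - 24*l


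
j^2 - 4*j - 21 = (j - 7)*(j + 3)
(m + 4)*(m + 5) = m^2 + 9*m + 20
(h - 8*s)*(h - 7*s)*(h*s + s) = h^3*s - 15*h^2*s^2 + h^2*s + 56*h*s^3 - 15*h*s^2 + 56*s^3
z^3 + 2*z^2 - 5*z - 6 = (z - 2)*(z + 1)*(z + 3)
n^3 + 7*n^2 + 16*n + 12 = (n + 2)^2*(n + 3)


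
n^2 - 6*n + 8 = (n - 4)*(n - 2)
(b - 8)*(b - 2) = b^2 - 10*b + 16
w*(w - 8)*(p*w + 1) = p*w^3 - 8*p*w^2 + w^2 - 8*w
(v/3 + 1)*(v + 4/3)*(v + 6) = v^3/3 + 31*v^2/9 + 10*v + 8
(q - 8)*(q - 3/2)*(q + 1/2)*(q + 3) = q^4 - 6*q^3 - 79*q^2/4 + 111*q/4 + 18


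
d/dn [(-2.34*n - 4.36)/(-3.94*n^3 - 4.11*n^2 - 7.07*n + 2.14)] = (9.2196*n^3 + 9.6174*n^2 + 16.5438*n - (2.34*n + 4.36)*(11.82*n^2 + 8.22*n + 7.07) - 5.0076)/(3.94*n^3 + 4.11*n^2 + 7.07*n - 2.14)^2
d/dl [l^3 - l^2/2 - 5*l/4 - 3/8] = 3*l^2 - l - 5/4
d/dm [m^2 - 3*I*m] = 2*m - 3*I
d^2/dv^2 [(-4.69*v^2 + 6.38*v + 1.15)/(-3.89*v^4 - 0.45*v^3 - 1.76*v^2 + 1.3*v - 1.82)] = (425.817294*v^8 - 1109.254506*v^7 - 589.049122*v^6 - 45.616182*v^5 - 1148.855088*v^4 + 832.767804*v^3 + 52.928892*v^2 + 144.056796*v + 4.360512)/(58.863869*v^12 + 20.428335*v^11 + 82.260663*v^10 - 40.438785*v^9 + 106.185558*v^8 - 30.89445*v^7 + 94.864814*v^6 - 56.37294*v^5 + 58.103604*v^4 - 22.71022*v^3 + 26.716872*v^2 - 12.91836*v + 6.028568)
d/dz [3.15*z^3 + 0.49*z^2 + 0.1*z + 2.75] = 9.45*z^2 + 0.98*z + 0.1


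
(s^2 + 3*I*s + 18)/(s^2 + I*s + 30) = (s - 3*I)/(s - 5*I)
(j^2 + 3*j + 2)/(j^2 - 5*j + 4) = (j^2 + 3*j + 2)/(j^2 - 5*j + 4)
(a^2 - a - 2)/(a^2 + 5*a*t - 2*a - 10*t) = (a + 1)/(a + 5*t)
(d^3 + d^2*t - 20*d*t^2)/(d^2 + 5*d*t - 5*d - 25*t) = d*(d - 4*t)/(d - 5)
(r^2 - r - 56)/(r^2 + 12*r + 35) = (r - 8)/(r + 5)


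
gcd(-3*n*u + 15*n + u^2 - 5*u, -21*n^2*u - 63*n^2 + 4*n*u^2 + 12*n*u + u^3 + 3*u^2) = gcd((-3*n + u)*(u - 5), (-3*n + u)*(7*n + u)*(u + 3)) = -3*n + u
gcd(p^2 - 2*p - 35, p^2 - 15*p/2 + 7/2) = p - 7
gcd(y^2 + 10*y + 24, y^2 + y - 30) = y + 6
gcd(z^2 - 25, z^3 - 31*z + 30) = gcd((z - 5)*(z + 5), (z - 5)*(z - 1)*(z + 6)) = z - 5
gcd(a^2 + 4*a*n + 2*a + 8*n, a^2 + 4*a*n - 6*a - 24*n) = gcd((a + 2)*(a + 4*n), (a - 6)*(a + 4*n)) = a + 4*n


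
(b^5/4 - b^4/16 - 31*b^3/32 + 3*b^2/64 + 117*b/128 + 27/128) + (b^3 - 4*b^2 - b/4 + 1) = b^5/4 - b^4/16 + b^3/32 - 253*b^2/64 + 85*b/128 + 155/128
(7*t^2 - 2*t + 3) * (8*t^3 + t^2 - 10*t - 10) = 56*t^5 - 9*t^4 - 48*t^3 - 47*t^2 - 10*t - 30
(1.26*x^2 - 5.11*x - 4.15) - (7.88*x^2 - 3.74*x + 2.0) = -6.62*x^2 - 1.37*x - 6.15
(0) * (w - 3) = 0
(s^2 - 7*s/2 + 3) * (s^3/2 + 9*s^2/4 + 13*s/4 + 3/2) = s^5/2 + s^4/2 - 25*s^3/8 - 25*s^2/8 + 9*s/2 + 9/2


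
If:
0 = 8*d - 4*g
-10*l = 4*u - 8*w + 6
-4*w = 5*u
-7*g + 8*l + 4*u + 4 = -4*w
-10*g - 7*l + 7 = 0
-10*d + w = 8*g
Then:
No Solution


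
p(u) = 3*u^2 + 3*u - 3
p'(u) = 6*u + 3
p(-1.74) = 0.86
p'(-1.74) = -7.44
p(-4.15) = 36.22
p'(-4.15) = -21.90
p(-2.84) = 12.68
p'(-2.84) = -14.04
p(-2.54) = 8.73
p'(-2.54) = -12.24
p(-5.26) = 64.22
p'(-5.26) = -28.56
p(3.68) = 48.67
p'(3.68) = 25.08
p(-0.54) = -3.75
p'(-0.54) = -0.24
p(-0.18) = -3.44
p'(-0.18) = 1.92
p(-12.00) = 393.00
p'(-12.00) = -69.00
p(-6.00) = 87.00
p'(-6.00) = -33.00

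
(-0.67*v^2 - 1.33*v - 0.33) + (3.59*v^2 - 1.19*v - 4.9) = 2.92*v^2 - 2.52*v - 5.23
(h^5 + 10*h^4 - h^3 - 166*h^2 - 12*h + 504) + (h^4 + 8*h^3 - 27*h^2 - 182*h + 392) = h^5 + 11*h^4 + 7*h^3 - 193*h^2 - 194*h + 896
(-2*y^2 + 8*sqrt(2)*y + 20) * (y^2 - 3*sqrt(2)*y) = -2*y^4 + 14*sqrt(2)*y^3 - 28*y^2 - 60*sqrt(2)*y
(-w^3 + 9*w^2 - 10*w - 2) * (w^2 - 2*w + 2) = -w^5 + 11*w^4 - 30*w^3 + 36*w^2 - 16*w - 4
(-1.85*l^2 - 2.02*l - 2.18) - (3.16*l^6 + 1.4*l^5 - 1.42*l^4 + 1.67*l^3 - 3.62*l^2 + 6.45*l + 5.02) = -3.16*l^6 - 1.4*l^5 + 1.42*l^4 - 1.67*l^3 + 1.77*l^2 - 8.47*l - 7.2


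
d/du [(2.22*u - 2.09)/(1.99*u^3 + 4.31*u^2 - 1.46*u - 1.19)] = (-8.8356*u^3 + 2.9091*u^2 + 18.0158*u - 5.6932)/(3.9601*u^6 + 17.1538*u^5 + 12.7653*u^4 - 17.3214*u^3 - 8.1262*u^2 + 3.4748*u + 1.4161)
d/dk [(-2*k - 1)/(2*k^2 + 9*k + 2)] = (4*k^2 + 4*k + 5)/(4*k^4 + 36*k^3 + 89*k^2 + 36*k + 4)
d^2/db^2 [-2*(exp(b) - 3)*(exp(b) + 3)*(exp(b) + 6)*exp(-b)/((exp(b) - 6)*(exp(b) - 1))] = 2*(-13*exp(6*b) - 31*exp(5*b) + 639*exp(4*b) - 4329*exp(3*b) + 11394*exp(2*b) - 6804*exp(b) + 1944)*exp(-b)/(exp(6*b) - 21*exp(5*b) + 165*exp(4*b) - 595*exp(3*b) + 990*exp(2*b) - 756*exp(b) + 216)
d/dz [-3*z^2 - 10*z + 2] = -6*z - 10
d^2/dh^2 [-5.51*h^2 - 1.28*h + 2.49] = -11.0200000000000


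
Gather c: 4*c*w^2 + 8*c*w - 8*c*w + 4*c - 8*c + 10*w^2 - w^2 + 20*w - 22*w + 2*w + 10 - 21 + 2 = c*(4*w^2 - 4) + 9*w^2 - 9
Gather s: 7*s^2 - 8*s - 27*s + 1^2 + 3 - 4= 7*s^2 - 35*s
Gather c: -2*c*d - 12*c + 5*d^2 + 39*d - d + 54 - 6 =c*(-2*d - 12) + 5*d^2 + 38*d + 48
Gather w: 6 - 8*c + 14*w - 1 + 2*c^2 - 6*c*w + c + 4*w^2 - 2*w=2*c^2 - 7*c + 4*w^2 + w*(12 - 6*c) + 5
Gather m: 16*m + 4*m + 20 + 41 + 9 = 20*m + 70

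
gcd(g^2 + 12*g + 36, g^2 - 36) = g + 6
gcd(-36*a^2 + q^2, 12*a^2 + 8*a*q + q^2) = 6*a + q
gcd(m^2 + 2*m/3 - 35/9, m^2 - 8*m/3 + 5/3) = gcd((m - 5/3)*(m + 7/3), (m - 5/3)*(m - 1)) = m - 5/3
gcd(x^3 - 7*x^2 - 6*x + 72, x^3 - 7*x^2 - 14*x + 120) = x - 6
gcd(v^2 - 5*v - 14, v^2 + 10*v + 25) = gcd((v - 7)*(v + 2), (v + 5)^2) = 1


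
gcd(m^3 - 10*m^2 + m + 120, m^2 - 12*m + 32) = m - 8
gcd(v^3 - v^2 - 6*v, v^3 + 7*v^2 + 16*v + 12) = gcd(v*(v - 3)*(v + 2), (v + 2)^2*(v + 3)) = v + 2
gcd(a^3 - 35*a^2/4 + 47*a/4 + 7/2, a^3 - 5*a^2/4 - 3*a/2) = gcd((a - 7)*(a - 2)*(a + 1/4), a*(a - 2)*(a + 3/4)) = a - 2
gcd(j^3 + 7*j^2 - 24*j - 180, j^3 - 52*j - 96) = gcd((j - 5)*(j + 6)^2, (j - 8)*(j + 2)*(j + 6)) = j + 6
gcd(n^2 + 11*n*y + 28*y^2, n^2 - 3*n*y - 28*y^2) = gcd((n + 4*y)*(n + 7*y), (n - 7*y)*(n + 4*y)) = n + 4*y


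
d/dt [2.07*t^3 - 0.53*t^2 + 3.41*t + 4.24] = 6.21*t^2 - 1.06*t + 3.41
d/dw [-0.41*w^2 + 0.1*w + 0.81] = 0.1 - 0.82*w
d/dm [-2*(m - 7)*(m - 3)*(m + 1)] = -6*m^2 + 36*m - 22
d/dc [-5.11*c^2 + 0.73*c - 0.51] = 0.73 - 10.22*c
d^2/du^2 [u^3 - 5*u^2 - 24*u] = 6*u - 10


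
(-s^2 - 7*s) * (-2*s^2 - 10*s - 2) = 2*s^4 + 24*s^3 + 72*s^2 + 14*s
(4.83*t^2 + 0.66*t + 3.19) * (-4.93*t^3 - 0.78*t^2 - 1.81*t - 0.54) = -23.8119*t^5 - 7.0212*t^4 - 24.9838*t^3 - 6.291*t^2 - 6.1303*t - 1.7226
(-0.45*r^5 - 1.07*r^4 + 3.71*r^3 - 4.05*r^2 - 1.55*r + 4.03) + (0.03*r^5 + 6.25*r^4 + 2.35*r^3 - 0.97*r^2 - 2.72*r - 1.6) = -0.42*r^5 + 5.18*r^4 + 6.06*r^3 - 5.02*r^2 - 4.27*r + 2.43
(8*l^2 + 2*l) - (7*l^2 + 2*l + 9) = l^2 - 9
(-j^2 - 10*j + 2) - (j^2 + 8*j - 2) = -2*j^2 - 18*j + 4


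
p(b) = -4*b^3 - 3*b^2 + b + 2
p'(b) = -12*b^2 - 6*b + 1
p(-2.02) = 20.71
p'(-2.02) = -35.84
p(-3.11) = 90.19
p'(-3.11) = -96.41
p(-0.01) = 1.99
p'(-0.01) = 1.06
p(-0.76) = 1.26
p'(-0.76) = -1.37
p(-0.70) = 1.20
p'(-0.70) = -0.68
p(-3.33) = 113.11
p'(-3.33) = -112.09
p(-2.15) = 25.74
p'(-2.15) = -41.57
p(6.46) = -1195.08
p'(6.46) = -538.54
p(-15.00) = 12812.00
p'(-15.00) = -2609.00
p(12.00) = -7330.00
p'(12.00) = -1799.00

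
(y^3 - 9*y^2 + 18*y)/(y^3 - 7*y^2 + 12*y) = (y - 6)/(y - 4)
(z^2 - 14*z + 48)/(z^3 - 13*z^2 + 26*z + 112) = (z - 6)/(z^2 - 5*z - 14)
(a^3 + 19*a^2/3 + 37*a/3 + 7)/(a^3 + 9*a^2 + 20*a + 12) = (a^2 + 16*a/3 + 7)/(a^2 + 8*a + 12)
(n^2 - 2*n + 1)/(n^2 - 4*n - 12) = (-n^2 + 2*n - 1)/(-n^2 + 4*n + 12)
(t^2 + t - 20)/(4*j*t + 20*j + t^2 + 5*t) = (t - 4)/(4*j + t)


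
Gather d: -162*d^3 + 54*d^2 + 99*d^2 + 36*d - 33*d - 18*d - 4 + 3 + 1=-162*d^3 + 153*d^2 - 15*d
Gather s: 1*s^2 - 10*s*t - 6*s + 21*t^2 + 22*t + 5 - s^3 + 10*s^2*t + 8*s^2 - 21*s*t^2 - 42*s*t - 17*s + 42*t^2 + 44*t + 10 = -s^3 + s^2*(10*t + 9) + s*(-21*t^2 - 52*t - 23) + 63*t^2 + 66*t + 15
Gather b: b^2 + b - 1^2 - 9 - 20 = b^2 + b - 30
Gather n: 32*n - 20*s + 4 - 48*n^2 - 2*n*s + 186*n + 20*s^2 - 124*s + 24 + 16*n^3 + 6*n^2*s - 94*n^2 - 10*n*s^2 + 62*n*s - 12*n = 16*n^3 + n^2*(6*s - 142) + n*(-10*s^2 + 60*s + 206) + 20*s^2 - 144*s + 28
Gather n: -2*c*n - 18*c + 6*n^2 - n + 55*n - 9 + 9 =-18*c + 6*n^2 + n*(54 - 2*c)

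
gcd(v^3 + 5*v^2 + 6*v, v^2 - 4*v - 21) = v + 3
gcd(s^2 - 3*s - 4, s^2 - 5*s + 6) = 1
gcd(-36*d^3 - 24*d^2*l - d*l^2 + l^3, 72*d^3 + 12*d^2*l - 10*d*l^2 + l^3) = 12*d^2 + 4*d*l - l^2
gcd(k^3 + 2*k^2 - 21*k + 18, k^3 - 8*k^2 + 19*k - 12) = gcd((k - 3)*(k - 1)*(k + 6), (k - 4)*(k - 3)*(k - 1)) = k^2 - 4*k + 3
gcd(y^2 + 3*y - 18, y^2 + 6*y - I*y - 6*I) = y + 6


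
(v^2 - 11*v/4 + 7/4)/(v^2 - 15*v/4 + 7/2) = (v - 1)/(v - 2)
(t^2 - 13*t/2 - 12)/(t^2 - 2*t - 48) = (t + 3/2)/(t + 6)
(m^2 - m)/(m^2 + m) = (m - 1)/(m + 1)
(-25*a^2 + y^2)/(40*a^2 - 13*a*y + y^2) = (5*a + y)/(-8*a + y)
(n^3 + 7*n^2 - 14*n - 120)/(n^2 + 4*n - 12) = (n^2 + n - 20)/(n - 2)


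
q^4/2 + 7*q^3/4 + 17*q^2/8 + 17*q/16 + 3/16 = (q/2 + 1/4)*(q + 1/2)*(q + 1)*(q + 3/2)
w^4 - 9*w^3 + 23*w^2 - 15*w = w*(w - 5)*(w - 3)*(w - 1)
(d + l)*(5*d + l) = 5*d^2 + 6*d*l + l^2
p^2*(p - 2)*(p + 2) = p^4 - 4*p^2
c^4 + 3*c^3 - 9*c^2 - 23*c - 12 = (c - 3)*(c + 1)^2*(c + 4)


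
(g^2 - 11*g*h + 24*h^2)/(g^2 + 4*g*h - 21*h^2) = (g - 8*h)/(g + 7*h)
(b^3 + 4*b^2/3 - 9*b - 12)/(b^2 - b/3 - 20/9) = 3*(b^2 - 9)/(3*b - 5)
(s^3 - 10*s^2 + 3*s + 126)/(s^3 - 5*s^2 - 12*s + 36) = (s - 7)/(s - 2)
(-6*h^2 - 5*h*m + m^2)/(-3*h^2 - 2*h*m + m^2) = (6*h - m)/(3*h - m)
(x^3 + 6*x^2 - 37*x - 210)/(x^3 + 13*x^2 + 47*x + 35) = (x - 6)/(x + 1)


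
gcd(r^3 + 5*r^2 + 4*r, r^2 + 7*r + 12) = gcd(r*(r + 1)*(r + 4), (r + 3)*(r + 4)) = r + 4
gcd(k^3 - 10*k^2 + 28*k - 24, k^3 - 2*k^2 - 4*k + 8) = k^2 - 4*k + 4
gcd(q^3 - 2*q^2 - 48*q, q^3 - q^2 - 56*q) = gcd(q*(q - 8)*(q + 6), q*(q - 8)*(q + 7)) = q^2 - 8*q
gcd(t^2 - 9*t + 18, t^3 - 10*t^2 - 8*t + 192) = t - 6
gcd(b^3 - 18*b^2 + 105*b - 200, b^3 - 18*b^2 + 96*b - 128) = b - 8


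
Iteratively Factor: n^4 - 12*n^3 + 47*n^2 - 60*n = (n - 5)*(n^3 - 7*n^2 + 12*n) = (n - 5)*(n - 3)*(n^2 - 4*n) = (n - 5)*(n - 4)*(n - 3)*(n)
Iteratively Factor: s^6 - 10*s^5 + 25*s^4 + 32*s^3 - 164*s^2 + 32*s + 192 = (s - 4)*(s^5 - 6*s^4 + s^3 + 36*s^2 - 20*s - 48) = (s - 4)^2*(s^4 - 2*s^3 - 7*s^2 + 8*s + 12) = (s - 4)^2*(s + 2)*(s^3 - 4*s^2 + s + 6) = (s - 4)^2*(s + 1)*(s + 2)*(s^2 - 5*s + 6) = (s - 4)^2*(s - 2)*(s + 1)*(s + 2)*(s - 3)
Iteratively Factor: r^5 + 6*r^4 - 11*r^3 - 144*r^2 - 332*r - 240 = (r + 4)*(r^4 + 2*r^3 - 19*r^2 - 68*r - 60) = (r - 5)*(r + 4)*(r^3 + 7*r^2 + 16*r + 12) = (r - 5)*(r + 3)*(r + 4)*(r^2 + 4*r + 4) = (r - 5)*(r + 2)*(r + 3)*(r + 4)*(r + 2)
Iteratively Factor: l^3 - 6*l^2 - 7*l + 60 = (l - 4)*(l^2 - 2*l - 15) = (l - 5)*(l - 4)*(l + 3)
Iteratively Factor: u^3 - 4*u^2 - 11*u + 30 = (u + 3)*(u^2 - 7*u + 10) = (u - 5)*(u + 3)*(u - 2)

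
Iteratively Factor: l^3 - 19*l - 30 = (l - 5)*(l^2 + 5*l + 6) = (l - 5)*(l + 2)*(l + 3)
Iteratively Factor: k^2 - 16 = (k - 4)*(k + 4)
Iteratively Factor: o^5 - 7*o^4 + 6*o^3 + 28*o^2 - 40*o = (o)*(o^4 - 7*o^3 + 6*o^2 + 28*o - 40) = o*(o - 5)*(o^3 - 2*o^2 - 4*o + 8) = o*(o - 5)*(o - 2)*(o^2 - 4) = o*(o - 5)*(o - 2)^2*(o + 2)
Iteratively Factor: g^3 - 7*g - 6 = (g - 3)*(g^2 + 3*g + 2) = (g - 3)*(g + 2)*(g + 1)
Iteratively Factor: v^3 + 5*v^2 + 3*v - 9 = (v + 3)*(v^2 + 2*v - 3) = (v - 1)*(v + 3)*(v + 3)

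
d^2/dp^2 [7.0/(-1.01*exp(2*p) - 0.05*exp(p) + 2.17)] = (-7.0*(2.02*exp(p) + 0.05)*(4.04*exp(p) + 0.1)*exp(p) + (28.28*exp(p) + 0.35)*(1.01*exp(2*p) + 0.05*exp(p) - 2.17))*exp(p)/(1.01*exp(2*p) + 0.05*exp(p) - 2.17)^3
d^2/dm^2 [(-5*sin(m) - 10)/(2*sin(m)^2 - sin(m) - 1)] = 5*(9*(1 - cos(2*m))^2 + 55*sin(m)/2 - 19*sin(3*m)/2 + cos(2*m) - 4*cos(4*m) + 13)/((sin(m) - 1)^2*(2*sin(m) + 1)^3)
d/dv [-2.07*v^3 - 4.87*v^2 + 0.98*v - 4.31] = -6.21*v^2 - 9.74*v + 0.98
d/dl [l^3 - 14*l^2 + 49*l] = 3*l^2 - 28*l + 49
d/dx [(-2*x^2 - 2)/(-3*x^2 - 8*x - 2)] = 4*(4*x^2 - x - 4)/(9*x^4 + 48*x^3 + 76*x^2 + 32*x + 4)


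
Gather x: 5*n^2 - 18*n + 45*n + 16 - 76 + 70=5*n^2 + 27*n + 10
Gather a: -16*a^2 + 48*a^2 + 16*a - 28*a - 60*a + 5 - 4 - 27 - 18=32*a^2 - 72*a - 44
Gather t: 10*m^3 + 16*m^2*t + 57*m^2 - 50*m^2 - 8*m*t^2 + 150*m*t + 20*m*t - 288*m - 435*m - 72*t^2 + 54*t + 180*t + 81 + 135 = 10*m^3 + 7*m^2 - 723*m + t^2*(-8*m - 72) + t*(16*m^2 + 170*m + 234) + 216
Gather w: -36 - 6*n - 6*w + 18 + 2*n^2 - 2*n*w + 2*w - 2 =2*n^2 - 6*n + w*(-2*n - 4) - 20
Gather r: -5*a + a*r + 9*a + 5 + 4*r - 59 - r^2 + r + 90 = 4*a - r^2 + r*(a + 5) + 36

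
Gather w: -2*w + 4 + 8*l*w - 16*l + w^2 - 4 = -16*l + w^2 + w*(8*l - 2)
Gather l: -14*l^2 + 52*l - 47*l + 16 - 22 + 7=-14*l^2 + 5*l + 1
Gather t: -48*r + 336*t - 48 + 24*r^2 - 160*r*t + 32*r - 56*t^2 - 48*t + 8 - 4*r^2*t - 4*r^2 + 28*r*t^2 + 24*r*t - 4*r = 20*r^2 - 20*r + t^2*(28*r - 56) + t*(-4*r^2 - 136*r + 288) - 40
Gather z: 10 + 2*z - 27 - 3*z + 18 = 1 - z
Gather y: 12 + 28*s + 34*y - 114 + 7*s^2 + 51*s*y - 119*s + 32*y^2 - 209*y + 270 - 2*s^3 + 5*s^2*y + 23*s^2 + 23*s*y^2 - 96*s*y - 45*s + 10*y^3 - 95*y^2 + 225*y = -2*s^3 + 30*s^2 - 136*s + 10*y^3 + y^2*(23*s - 63) + y*(5*s^2 - 45*s + 50) + 168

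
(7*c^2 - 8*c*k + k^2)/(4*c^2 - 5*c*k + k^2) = (7*c - k)/(4*c - k)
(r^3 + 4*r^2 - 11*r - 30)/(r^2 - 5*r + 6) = (r^2 + 7*r + 10)/(r - 2)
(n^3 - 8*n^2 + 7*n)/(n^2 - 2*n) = (n^2 - 8*n + 7)/(n - 2)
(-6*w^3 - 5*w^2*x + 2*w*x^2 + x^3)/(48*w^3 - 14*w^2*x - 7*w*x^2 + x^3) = (w + x)/(-8*w + x)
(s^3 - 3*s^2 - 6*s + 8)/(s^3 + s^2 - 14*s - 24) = (s - 1)/(s + 3)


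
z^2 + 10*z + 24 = (z + 4)*(z + 6)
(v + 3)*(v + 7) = v^2 + 10*v + 21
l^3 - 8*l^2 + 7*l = l*(l - 7)*(l - 1)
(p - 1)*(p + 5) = p^2 + 4*p - 5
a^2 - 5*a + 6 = (a - 3)*(a - 2)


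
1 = 1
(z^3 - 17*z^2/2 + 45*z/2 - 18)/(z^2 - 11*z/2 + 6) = z - 3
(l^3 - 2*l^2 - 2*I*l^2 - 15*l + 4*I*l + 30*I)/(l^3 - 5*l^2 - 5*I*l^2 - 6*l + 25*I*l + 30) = (l + 3)/(l - 3*I)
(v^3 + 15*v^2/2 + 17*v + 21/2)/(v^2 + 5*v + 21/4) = 2*(v^2 + 4*v + 3)/(2*v + 3)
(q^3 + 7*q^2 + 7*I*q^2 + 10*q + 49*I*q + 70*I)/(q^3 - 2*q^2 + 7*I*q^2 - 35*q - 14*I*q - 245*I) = (q + 2)/(q - 7)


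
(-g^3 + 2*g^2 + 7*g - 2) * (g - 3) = -g^4 + 5*g^3 + g^2 - 23*g + 6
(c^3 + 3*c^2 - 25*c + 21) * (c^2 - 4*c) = c^5 - c^4 - 37*c^3 + 121*c^2 - 84*c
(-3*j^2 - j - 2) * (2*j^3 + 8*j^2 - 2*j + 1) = -6*j^5 - 26*j^4 - 6*j^3 - 17*j^2 + 3*j - 2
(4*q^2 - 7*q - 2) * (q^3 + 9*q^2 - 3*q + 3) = 4*q^5 + 29*q^4 - 77*q^3 + 15*q^2 - 15*q - 6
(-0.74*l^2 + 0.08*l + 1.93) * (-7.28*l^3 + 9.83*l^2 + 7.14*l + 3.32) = 5.3872*l^5 - 7.8566*l^4 - 18.5476*l^3 + 17.0863*l^2 + 14.0458*l + 6.4076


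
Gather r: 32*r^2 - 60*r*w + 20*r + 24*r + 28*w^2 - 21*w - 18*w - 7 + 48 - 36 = 32*r^2 + r*(44 - 60*w) + 28*w^2 - 39*w + 5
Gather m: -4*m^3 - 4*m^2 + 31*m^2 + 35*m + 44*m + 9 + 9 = -4*m^3 + 27*m^2 + 79*m + 18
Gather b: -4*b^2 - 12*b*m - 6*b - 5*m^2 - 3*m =-4*b^2 + b*(-12*m - 6) - 5*m^2 - 3*m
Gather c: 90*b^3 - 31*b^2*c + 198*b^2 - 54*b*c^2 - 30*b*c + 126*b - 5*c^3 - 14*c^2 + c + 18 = 90*b^3 + 198*b^2 + 126*b - 5*c^3 + c^2*(-54*b - 14) + c*(-31*b^2 - 30*b + 1) + 18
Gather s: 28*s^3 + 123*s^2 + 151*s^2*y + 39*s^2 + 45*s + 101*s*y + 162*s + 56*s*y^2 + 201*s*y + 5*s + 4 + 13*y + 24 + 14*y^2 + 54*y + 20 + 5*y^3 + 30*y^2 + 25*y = 28*s^3 + s^2*(151*y + 162) + s*(56*y^2 + 302*y + 212) + 5*y^3 + 44*y^2 + 92*y + 48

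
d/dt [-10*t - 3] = -10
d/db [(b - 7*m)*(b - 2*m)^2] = (b - 2*m)*(3*b - 16*m)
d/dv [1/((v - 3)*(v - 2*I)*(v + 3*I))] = (-(v - 3)*(v - 2*I) - (v - 3)*(v + 3*I) - (v - 2*I)*(v + 3*I))/((v - 3)^2*(v - 2*I)^2*(v + 3*I)^2)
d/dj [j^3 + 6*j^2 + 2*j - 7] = 3*j^2 + 12*j + 2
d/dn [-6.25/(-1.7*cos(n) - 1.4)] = 10.625*sin(n)/(1.7*cos(n) + 1.4)^2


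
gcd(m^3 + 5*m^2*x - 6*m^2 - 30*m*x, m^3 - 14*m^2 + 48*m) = m^2 - 6*m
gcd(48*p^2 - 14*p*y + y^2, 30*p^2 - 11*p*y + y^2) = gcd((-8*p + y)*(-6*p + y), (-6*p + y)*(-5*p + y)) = -6*p + y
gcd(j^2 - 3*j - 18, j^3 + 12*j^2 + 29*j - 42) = 1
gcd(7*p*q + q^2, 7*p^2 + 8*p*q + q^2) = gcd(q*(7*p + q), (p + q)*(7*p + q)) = 7*p + q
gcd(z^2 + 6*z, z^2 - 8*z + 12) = 1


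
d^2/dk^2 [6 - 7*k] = 0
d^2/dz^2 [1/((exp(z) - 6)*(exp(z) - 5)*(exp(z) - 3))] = (9*exp(5*z) - 154*exp(4*z) + 910*exp(3*z) - 1836*exp(2*z) - 1071*exp(z) + 5670)*exp(z)/(exp(9*z) - 42*exp(8*z) + 777*exp(7*z) - 8306*exp(6*z) + 56511*exp(5*z) - 253638*exp(4*z) + 750627*exp(3*z) - 1411830*exp(2*z) + 1530900*exp(z) - 729000)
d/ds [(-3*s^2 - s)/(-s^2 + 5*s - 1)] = (-16*s^2 + 6*s + 1)/(s^4 - 10*s^3 + 27*s^2 - 10*s + 1)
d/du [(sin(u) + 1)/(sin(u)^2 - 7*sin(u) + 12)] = (-2*sin(u) + cos(u)^2 + 18)*cos(u)/(sin(u)^2 - 7*sin(u) + 12)^2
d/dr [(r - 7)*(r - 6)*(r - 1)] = 3*r^2 - 28*r + 55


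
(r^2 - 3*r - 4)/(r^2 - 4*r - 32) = (-r^2 + 3*r + 4)/(-r^2 + 4*r + 32)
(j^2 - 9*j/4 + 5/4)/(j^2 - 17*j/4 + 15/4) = (j - 1)/(j - 3)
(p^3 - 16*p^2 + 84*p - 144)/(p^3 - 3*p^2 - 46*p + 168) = (p - 6)/(p + 7)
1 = 1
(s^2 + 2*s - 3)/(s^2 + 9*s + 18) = (s - 1)/(s + 6)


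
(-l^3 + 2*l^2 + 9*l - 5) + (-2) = -l^3 + 2*l^2 + 9*l - 7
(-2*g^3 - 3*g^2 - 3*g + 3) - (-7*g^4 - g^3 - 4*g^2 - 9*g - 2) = 7*g^4 - g^3 + g^2 + 6*g + 5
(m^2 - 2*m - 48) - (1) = m^2 - 2*m - 49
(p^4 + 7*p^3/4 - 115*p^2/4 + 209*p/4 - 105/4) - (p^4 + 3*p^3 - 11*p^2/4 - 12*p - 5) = -5*p^3/4 - 26*p^2 + 257*p/4 - 85/4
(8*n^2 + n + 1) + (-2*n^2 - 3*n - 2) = 6*n^2 - 2*n - 1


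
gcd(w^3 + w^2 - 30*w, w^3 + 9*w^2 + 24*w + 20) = 1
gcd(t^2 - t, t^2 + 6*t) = t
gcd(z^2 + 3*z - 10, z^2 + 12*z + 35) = z + 5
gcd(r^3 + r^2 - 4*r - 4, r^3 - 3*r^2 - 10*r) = r + 2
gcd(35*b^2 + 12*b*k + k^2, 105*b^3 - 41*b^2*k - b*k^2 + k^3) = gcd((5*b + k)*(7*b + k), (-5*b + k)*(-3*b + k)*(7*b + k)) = 7*b + k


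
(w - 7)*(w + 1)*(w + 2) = w^3 - 4*w^2 - 19*w - 14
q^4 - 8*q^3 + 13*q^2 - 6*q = q*(q - 6)*(q - 1)^2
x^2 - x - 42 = (x - 7)*(x + 6)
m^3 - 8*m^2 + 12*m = m*(m - 6)*(m - 2)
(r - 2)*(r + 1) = r^2 - r - 2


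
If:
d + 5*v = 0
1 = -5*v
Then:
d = 1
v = -1/5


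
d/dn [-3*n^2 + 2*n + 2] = 2 - 6*n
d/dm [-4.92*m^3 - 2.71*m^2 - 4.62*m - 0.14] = -14.76*m^2 - 5.42*m - 4.62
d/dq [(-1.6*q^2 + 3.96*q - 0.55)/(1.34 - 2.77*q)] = (4.432*q^2 - 4.288*q + 3.7829)/(7.6729*q^2 - 7.4236*q + 1.7956)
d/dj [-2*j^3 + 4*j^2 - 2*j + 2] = -6*j^2 + 8*j - 2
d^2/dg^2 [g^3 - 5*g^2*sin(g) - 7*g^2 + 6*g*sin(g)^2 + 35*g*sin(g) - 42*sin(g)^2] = 5*g^2*sin(g) - 35*g*sin(g) - 20*g*cos(g) + 12*g*cos(2*g) + 6*g - 10*sin(g) + 12*sin(2*g) + 70*cos(g) - 84*cos(2*g) - 14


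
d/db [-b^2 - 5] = -2*b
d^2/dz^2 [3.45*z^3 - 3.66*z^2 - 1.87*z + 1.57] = 20.7*z - 7.32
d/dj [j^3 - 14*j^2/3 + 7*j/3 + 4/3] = 3*j^2 - 28*j/3 + 7/3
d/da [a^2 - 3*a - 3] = 2*a - 3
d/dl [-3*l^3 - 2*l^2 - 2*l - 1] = -9*l^2 - 4*l - 2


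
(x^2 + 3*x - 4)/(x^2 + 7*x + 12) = (x - 1)/(x + 3)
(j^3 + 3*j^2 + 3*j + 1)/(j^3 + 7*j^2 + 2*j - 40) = (j^3 + 3*j^2 + 3*j + 1)/(j^3 + 7*j^2 + 2*j - 40)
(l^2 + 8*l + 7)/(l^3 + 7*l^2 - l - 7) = 1/(l - 1)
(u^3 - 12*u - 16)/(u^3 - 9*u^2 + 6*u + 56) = (u + 2)/(u - 7)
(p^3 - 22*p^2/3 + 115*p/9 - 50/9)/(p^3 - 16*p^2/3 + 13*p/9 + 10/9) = (3*p - 5)/(3*p + 1)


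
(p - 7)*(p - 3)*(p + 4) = p^3 - 6*p^2 - 19*p + 84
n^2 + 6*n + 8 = (n + 2)*(n + 4)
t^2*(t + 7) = t^3 + 7*t^2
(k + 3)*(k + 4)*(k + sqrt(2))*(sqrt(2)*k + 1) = sqrt(2)*k^4 + 3*k^3 + 7*sqrt(2)*k^3 + 13*sqrt(2)*k^2 + 21*k^2 + 7*sqrt(2)*k + 36*k + 12*sqrt(2)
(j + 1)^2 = j^2 + 2*j + 1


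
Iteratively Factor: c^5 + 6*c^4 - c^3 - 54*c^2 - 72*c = (c + 4)*(c^4 + 2*c^3 - 9*c^2 - 18*c) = (c + 2)*(c + 4)*(c^3 - 9*c) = (c - 3)*(c + 2)*(c + 4)*(c^2 + 3*c) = c*(c - 3)*(c + 2)*(c + 4)*(c + 3)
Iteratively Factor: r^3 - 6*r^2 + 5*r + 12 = (r - 3)*(r^2 - 3*r - 4) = (r - 3)*(r + 1)*(r - 4)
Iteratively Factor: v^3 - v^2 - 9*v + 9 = (v + 3)*(v^2 - 4*v + 3) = (v - 1)*(v + 3)*(v - 3)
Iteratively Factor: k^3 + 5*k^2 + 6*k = (k + 3)*(k^2 + 2*k) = k*(k + 3)*(k + 2)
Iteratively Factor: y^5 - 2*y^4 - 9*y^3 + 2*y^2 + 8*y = (y)*(y^4 - 2*y^3 - 9*y^2 + 2*y + 8) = y*(y + 1)*(y^3 - 3*y^2 - 6*y + 8) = y*(y + 1)*(y + 2)*(y^2 - 5*y + 4) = y*(y - 4)*(y + 1)*(y + 2)*(y - 1)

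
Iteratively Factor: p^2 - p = (p - 1)*(p)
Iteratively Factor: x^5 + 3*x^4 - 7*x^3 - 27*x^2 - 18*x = (x + 3)*(x^4 - 7*x^2 - 6*x) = (x + 1)*(x + 3)*(x^3 - x^2 - 6*x) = (x + 1)*(x + 2)*(x + 3)*(x^2 - 3*x) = x*(x + 1)*(x + 2)*(x + 3)*(x - 3)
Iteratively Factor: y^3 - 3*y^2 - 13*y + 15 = (y - 1)*(y^2 - 2*y - 15) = (y - 1)*(y + 3)*(y - 5)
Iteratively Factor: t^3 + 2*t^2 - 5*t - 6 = (t + 3)*(t^2 - t - 2) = (t + 1)*(t + 3)*(t - 2)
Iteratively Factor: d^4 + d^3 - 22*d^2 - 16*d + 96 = (d - 4)*(d^3 + 5*d^2 - 2*d - 24) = (d - 4)*(d - 2)*(d^2 + 7*d + 12) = (d - 4)*(d - 2)*(d + 4)*(d + 3)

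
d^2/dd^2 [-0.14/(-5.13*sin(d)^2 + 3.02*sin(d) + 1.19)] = (14.737464*sin(d)^4 - 6.506892*sin(d)^3 - 17.410708*sin(d)^2 + 12.510652*sin(d) - 4.263028)/(-5.13*sin(d)^2 + 3.02*sin(d) + 1.19)^3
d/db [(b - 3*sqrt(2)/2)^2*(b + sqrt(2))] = 3*b^2 - 4*sqrt(2)*b - 3/2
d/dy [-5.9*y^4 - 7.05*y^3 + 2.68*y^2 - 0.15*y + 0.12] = -23.6*y^3 - 21.15*y^2 + 5.36*y - 0.15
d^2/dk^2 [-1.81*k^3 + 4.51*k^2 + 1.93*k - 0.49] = 9.02 - 10.86*k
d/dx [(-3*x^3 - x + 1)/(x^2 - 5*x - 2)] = ((2*x - 5)*(3*x^3 + x - 1) + (9*x^2 + 1)*(-x^2 + 5*x + 2))/(-x^2 + 5*x + 2)^2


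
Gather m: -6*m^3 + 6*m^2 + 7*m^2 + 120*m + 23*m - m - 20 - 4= -6*m^3 + 13*m^2 + 142*m - 24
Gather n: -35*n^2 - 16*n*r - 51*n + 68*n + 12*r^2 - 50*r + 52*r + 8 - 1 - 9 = -35*n^2 + n*(17 - 16*r) + 12*r^2 + 2*r - 2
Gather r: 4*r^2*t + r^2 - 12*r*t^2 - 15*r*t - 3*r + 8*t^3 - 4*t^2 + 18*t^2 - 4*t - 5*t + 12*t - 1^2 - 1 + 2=r^2*(4*t + 1) + r*(-12*t^2 - 15*t - 3) + 8*t^3 + 14*t^2 + 3*t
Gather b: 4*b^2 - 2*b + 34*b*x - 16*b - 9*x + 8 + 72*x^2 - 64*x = 4*b^2 + b*(34*x - 18) + 72*x^2 - 73*x + 8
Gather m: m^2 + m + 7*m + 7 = m^2 + 8*m + 7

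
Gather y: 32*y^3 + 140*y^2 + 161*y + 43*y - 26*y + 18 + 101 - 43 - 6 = 32*y^3 + 140*y^2 + 178*y + 70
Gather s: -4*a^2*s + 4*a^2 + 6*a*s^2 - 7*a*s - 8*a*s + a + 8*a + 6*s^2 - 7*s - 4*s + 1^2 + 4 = 4*a^2 + 9*a + s^2*(6*a + 6) + s*(-4*a^2 - 15*a - 11) + 5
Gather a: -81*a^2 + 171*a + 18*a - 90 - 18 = -81*a^2 + 189*a - 108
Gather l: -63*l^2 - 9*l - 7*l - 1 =-63*l^2 - 16*l - 1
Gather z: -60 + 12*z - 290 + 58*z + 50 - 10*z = 60*z - 300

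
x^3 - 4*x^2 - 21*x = x*(x - 7)*(x + 3)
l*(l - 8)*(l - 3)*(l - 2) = l^4 - 13*l^3 + 46*l^2 - 48*l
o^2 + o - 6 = (o - 2)*(o + 3)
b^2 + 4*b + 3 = (b + 1)*(b + 3)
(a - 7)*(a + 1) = a^2 - 6*a - 7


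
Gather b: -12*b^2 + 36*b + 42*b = -12*b^2 + 78*b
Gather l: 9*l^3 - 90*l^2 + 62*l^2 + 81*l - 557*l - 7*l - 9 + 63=9*l^3 - 28*l^2 - 483*l + 54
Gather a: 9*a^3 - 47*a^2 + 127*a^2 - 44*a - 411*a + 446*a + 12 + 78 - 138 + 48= 9*a^3 + 80*a^2 - 9*a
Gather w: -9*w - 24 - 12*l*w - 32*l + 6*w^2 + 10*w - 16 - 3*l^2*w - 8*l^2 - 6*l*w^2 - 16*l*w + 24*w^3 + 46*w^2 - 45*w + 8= -8*l^2 - 32*l + 24*w^3 + w^2*(52 - 6*l) + w*(-3*l^2 - 28*l - 44) - 32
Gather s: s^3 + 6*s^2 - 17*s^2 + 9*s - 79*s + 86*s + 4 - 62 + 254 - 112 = s^3 - 11*s^2 + 16*s + 84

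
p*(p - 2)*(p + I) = p^3 - 2*p^2 + I*p^2 - 2*I*p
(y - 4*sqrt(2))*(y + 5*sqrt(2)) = y^2 + sqrt(2)*y - 40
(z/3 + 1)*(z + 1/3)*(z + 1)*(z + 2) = z^4/3 + 19*z^3/9 + 13*z^2/3 + 29*z/9 + 2/3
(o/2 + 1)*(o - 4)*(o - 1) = o^3/2 - 3*o^2/2 - 3*o + 4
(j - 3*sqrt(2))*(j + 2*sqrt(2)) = j^2 - sqrt(2)*j - 12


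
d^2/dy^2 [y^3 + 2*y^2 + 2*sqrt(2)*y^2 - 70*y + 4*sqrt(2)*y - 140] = 6*y + 4 + 4*sqrt(2)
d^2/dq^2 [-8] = 0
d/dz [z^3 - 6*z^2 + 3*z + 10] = 3*z^2 - 12*z + 3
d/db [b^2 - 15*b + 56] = 2*b - 15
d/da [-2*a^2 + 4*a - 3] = 4 - 4*a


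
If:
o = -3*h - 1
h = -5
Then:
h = -5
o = 14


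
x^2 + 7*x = x*(x + 7)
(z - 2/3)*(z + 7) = z^2 + 19*z/3 - 14/3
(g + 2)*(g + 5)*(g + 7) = g^3 + 14*g^2 + 59*g + 70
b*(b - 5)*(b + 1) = b^3 - 4*b^2 - 5*b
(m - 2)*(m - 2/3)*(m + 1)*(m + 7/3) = m^4 + 2*m^3/3 - 47*m^2/9 - 16*m/9 + 28/9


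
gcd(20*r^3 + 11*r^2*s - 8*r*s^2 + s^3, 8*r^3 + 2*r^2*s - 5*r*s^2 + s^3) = 4*r^2 + 3*r*s - s^2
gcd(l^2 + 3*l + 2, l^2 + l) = l + 1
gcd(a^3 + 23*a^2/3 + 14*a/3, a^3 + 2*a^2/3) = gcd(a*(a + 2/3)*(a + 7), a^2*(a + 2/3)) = a^2 + 2*a/3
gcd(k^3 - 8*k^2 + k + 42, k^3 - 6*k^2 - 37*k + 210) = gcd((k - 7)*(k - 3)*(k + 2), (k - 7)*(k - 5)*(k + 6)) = k - 7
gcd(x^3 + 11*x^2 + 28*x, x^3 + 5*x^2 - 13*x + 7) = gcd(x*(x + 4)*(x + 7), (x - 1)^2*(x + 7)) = x + 7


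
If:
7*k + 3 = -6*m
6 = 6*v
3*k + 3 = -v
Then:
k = -4/3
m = 19/18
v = 1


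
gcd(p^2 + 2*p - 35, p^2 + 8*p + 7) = p + 7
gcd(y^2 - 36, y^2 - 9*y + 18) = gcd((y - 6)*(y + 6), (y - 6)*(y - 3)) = y - 6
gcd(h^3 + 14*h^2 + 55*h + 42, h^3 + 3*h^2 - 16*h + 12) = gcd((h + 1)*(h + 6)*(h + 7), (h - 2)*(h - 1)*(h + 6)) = h + 6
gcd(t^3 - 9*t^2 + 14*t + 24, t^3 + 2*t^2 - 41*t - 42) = t^2 - 5*t - 6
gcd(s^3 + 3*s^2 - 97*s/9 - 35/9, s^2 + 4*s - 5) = s + 5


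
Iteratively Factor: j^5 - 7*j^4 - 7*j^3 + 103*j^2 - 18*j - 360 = (j + 2)*(j^4 - 9*j^3 + 11*j^2 + 81*j - 180) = (j - 5)*(j + 2)*(j^3 - 4*j^2 - 9*j + 36) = (j - 5)*(j - 3)*(j + 2)*(j^2 - j - 12) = (j - 5)*(j - 4)*(j - 3)*(j + 2)*(j + 3)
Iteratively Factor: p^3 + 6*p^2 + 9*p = (p + 3)*(p^2 + 3*p) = (p + 3)^2*(p)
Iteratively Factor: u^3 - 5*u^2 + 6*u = (u - 3)*(u^2 - 2*u) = (u - 3)*(u - 2)*(u)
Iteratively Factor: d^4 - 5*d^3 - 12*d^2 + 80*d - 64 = (d + 4)*(d^3 - 9*d^2 + 24*d - 16) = (d - 4)*(d + 4)*(d^2 - 5*d + 4) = (d - 4)^2*(d + 4)*(d - 1)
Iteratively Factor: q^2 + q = (q)*(q + 1)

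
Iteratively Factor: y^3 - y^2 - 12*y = (y + 3)*(y^2 - 4*y) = (y - 4)*(y + 3)*(y)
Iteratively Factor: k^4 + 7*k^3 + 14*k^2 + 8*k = (k + 1)*(k^3 + 6*k^2 + 8*k) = k*(k + 1)*(k^2 + 6*k + 8) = k*(k + 1)*(k + 2)*(k + 4)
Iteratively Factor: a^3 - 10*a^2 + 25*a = (a - 5)*(a^2 - 5*a) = a*(a - 5)*(a - 5)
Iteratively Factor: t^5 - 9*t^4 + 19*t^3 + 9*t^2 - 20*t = (t)*(t^4 - 9*t^3 + 19*t^2 + 9*t - 20) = t*(t + 1)*(t^3 - 10*t^2 + 29*t - 20) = t*(t - 4)*(t + 1)*(t^2 - 6*t + 5) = t*(t - 4)*(t - 1)*(t + 1)*(t - 5)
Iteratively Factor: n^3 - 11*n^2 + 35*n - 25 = (n - 5)*(n^2 - 6*n + 5) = (n - 5)*(n - 1)*(n - 5)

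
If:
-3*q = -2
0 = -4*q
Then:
No Solution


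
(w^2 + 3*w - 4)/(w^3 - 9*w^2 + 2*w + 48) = (w^2 + 3*w - 4)/(w^3 - 9*w^2 + 2*w + 48)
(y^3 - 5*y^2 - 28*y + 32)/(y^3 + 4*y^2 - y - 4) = (y - 8)/(y + 1)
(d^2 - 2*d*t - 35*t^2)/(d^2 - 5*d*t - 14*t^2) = (d + 5*t)/(d + 2*t)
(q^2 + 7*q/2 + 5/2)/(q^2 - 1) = (q + 5/2)/(q - 1)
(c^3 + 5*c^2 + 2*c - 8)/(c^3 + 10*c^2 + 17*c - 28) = (c + 2)/(c + 7)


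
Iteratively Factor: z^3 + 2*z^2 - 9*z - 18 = (z + 2)*(z^2 - 9) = (z + 2)*(z + 3)*(z - 3)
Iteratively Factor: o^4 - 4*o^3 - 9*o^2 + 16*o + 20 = (o + 2)*(o^3 - 6*o^2 + 3*o + 10) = (o - 2)*(o + 2)*(o^2 - 4*o - 5) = (o - 2)*(o + 1)*(o + 2)*(o - 5)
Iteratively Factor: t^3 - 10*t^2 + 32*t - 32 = (t - 4)*(t^2 - 6*t + 8) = (t - 4)*(t - 2)*(t - 4)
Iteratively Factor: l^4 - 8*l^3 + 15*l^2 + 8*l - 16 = (l - 1)*(l^3 - 7*l^2 + 8*l + 16) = (l - 1)*(l + 1)*(l^2 - 8*l + 16) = (l - 4)*(l - 1)*(l + 1)*(l - 4)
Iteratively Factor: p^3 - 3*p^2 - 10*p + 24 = (p + 3)*(p^2 - 6*p + 8) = (p - 2)*(p + 3)*(p - 4)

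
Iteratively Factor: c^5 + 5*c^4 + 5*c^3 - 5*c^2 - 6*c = (c - 1)*(c^4 + 6*c^3 + 11*c^2 + 6*c) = (c - 1)*(c + 2)*(c^3 + 4*c^2 + 3*c) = c*(c - 1)*(c + 2)*(c^2 + 4*c + 3) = c*(c - 1)*(c + 1)*(c + 2)*(c + 3)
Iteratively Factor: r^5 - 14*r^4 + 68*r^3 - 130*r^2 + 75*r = (r - 5)*(r^4 - 9*r^3 + 23*r^2 - 15*r) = (r - 5)^2*(r^3 - 4*r^2 + 3*r) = (r - 5)^2*(r - 3)*(r^2 - r) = r*(r - 5)^2*(r - 3)*(r - 1)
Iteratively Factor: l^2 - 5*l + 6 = (l - 3)*(l - 2)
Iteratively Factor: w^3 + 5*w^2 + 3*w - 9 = (w + 3)*(w^2 + 2*w - 3) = (w + 3)^2*(w - 1)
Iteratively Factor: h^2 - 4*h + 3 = (h - 1)*(h - 3)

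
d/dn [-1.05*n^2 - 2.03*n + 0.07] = -2.1*n - 2.03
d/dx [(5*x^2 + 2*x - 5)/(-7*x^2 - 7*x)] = (-3*x^2 - 10*x - 5)/(7*x^2*(x^2 + 2*x + 1))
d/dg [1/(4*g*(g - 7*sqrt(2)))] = (-2*g + 7*sqrt(2))/(4*g^2*(g^2 - 14*sqrt(2)*g + 98))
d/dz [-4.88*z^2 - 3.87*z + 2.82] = -9.76*z - 3.87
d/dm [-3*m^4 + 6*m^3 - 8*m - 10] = -12*m^3 + 18*m^2 - 8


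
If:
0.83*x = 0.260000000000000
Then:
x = 0.31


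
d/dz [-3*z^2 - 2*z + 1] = -6*z - 2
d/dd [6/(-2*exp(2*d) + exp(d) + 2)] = (24*exp(d) - 6)*exp(d)/(-2*exp(2*d) + exp(d) + 2)^2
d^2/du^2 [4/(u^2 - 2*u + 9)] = 8*(-u^2 + 2*u + 4*(u - 1)^2 - 9)/(u^2 - 2*u + 9)^3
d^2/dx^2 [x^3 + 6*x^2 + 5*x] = 6*x + 12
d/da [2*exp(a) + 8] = 2*exp(a)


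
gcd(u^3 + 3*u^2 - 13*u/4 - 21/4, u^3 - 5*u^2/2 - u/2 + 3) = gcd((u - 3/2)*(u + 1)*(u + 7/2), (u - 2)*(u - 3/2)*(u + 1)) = u^2 - u/2 - 3/2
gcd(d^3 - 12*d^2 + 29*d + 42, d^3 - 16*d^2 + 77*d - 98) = d - 7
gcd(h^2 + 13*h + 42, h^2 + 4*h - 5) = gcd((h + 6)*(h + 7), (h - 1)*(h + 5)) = 1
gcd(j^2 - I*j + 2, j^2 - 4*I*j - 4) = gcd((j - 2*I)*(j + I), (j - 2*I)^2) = j - 2*I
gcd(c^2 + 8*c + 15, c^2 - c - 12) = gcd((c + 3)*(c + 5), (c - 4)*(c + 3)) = c + 3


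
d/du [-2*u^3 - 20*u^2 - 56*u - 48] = -6*u^2 - 40*u - 56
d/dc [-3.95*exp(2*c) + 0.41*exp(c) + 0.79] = (0.41 - 7.9*exp(c))*exp(c)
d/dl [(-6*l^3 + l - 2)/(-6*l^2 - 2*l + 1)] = 3*(12*l^4 + 8*l^3 - 4*l^2 - 8*l - 1)/(36*l^4 + 24*l^3 - 8*l^2 - 4*l + 1)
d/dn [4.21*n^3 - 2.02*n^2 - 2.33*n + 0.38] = 12.63*n^2 - 4.04*n - 2.33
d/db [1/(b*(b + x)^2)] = (-3*b - x)/(b^2*(b + x)^3)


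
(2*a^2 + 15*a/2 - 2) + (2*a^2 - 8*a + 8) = 4*a^2 - a/2 + 6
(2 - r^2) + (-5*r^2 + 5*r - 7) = -6*r^2 + 5*r - 5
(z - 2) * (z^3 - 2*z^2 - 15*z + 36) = z^4 - 4*z^3 - 11*z^2 + 66*z - 72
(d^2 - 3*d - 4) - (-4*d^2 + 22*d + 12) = 5*d^2 - 25*d - 16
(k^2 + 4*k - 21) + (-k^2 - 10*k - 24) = -6*k - 45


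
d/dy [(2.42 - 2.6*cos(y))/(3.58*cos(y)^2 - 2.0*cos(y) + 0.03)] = (-9.308*cos(y)^2 + 17.3272*cos(y) - 4.762)*sin(y)/(12.8164*cos(y)^4 - 14.32*cos(y)^3 + 4.2148*cos(y)^2 - 0.12*cos(y) + 0.0009)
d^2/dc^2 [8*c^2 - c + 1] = 16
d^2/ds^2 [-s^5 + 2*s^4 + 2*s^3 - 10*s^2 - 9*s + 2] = -20*s^3 + 24*s^2 + 12*s - 20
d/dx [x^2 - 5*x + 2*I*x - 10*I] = 2*x - 5 + 2*I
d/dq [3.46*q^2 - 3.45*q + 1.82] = 6.92*q - 3.45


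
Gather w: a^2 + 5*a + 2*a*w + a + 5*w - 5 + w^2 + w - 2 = a^2 + 6*a + w^2 + w*(2*a + 6) - 7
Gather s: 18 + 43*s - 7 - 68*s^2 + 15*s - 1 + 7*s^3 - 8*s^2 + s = 7*s^3 - 76*s^2 + 59*s + 10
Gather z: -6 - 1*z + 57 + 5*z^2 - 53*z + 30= 5*z^2 - 54*z + 81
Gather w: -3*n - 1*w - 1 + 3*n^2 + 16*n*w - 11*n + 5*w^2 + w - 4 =3*n^2 + 16*n*w - 14*n + 5*w^2 - 5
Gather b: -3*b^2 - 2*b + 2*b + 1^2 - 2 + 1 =-3*b^2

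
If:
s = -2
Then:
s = -2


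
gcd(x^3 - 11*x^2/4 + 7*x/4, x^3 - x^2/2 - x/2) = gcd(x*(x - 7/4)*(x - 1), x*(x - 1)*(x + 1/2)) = x^2 - x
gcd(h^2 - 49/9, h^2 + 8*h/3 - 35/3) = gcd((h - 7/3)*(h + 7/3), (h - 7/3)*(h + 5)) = h - 7/3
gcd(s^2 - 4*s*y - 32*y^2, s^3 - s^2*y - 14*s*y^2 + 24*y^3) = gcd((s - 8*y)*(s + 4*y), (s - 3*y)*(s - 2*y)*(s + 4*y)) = s + 4*y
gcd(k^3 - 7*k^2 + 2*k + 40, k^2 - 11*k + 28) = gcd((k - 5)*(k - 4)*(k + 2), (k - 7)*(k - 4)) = k - 4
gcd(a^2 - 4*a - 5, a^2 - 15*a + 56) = 1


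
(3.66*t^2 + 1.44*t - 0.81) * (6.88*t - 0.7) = 25.1808*t^3 + 7.3452*t^2 - 6.5808*t + 0.567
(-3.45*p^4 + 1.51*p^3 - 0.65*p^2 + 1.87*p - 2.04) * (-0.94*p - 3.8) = 3.243*p^5 + 11.6906*p^4 - 5.127*p^3 + 0.7122*p^2 - 5.1884*p + 7.752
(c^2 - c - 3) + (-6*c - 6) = c^2 - 7*c - 9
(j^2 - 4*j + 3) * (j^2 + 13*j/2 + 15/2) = j^4 + 5*j^3/2 - 31*j^2/2 - 21*j/2 + 45/2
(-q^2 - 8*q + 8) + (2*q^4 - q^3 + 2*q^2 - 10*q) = 2*q^4 - q^3 + q^2 - 18*q + 8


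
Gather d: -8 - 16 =-24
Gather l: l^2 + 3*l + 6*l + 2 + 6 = l^2 + 9*l + 8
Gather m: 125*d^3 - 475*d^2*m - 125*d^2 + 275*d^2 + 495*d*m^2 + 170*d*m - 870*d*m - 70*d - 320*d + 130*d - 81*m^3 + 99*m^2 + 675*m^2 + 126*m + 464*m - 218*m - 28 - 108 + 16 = 125*d^3 + 150*d^2 - 260*d - 81*m^3 + m^2*(495*d + 774) + m*(-475*d^2 - 700*d + 372) - 120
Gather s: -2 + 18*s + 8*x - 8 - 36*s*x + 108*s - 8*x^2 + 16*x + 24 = s*(126 - 36*x) - 8*x^2 + 24*x + 14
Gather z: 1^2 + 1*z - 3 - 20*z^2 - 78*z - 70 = -20*z^2 - 77*z - 72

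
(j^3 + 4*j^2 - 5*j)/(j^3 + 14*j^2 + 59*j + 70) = j*(j - 1)/(j^2 + 9*j + 14)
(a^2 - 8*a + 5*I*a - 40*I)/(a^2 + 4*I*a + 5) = (a - 8)/(a - I)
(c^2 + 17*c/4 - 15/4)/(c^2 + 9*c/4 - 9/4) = (c + 5)/(c + 3)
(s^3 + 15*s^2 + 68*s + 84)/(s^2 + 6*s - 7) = (s^2 + 8*s + 12)/(s - 1)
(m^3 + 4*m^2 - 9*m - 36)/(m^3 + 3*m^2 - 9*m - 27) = (m + 4)/(m + 3)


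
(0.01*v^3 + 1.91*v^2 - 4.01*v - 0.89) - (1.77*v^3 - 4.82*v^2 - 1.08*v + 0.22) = -1.76*v^3 + 6.73*v^2 - 2.93*v - 1.11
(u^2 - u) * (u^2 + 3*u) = u^4 + 2*u^3 - 3*u^2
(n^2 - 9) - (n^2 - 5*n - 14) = 5*n + 5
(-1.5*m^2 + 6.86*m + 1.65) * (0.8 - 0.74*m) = 1.11*m^3 - 6.2764*m^2 + 4.267*m + 1.32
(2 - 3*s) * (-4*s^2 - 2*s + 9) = 12*s^3 - 2*s^2 - 31*s + 18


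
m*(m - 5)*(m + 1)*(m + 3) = m^4 - m^3 - 17*m^2 - 15*m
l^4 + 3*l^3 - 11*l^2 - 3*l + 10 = (l - 2)*(l - 1)*(l + 1)*(l + 5)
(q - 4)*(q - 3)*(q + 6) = q^3 - q^2 - 30*q + 72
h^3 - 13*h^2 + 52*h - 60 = (h - 6)*(h - 5)*(h - 2)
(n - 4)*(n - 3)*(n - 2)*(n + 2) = n^4 - 7*n^3 + 8*n^2 + 28*n - 48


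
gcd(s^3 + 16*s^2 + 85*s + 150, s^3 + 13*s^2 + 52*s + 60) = s^2 + 11*s + 30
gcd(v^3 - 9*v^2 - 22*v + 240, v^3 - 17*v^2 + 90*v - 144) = v^2 - 14*v + 48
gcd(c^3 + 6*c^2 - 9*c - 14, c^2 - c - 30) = 1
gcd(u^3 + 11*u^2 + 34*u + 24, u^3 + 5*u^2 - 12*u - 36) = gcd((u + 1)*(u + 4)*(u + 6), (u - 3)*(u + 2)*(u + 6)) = u + 6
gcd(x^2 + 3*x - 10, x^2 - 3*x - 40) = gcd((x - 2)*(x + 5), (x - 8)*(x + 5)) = x + 5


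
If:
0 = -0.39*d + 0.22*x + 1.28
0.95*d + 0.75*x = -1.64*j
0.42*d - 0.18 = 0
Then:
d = 0.43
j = 2.07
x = -5.06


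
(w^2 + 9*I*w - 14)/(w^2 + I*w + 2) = (w + 7*I)/(w - I)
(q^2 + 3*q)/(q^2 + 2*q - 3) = q/(q - 1)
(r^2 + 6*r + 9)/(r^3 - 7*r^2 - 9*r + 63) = (r + 3)/(r^2 - 10*r + 21)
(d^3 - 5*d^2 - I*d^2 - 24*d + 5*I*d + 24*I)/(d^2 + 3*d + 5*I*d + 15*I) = (d^2 - d*(8 + I) + 8*I)/(d + 5*I)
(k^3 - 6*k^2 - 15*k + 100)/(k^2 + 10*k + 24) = (k^2 - 10*k + 25)/(k + 6)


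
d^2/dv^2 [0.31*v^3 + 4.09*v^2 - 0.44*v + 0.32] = 1.86*v + 8.18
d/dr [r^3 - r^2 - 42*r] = 3*r^2 - 2*r - 42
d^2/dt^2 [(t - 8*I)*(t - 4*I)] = 2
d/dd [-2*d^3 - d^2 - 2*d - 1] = -6*d^2 - 2*d - 2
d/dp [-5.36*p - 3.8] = -5.36000000000000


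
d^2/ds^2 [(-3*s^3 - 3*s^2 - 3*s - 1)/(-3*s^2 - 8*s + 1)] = 4*(78*s^3 - 9*s^2 + 54*s + 47)/(27*s^6 + 216*s^5 + 549*s^4 + 368*s^3 - 183*s^2 + 24*s - 1)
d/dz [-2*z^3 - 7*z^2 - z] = -6*z^2 - 14*z - 1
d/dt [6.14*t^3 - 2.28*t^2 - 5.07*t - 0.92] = 18.42*t^2 - 4.56*t - 5.07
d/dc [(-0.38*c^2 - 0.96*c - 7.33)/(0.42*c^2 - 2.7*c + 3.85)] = (1.4292*c^2 + 3.2312*c - 23.487)/(0.1764*c^4 - 2.268*c^3 + 10.524*c^2 - 20.79*c + 14.8225)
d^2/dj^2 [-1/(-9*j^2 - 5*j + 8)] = 2*(-81*j^2 - 45*j + (18*j + 5)^2 + 72)/(9*j^2 + 5*j - 8)^3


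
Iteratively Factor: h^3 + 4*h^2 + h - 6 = (h + 3)*(h^2 + h - 2) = (h - 1)*(h + 3)*(h + 2)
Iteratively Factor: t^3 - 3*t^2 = (t - 3)*(t^2) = t*(t - 3)*(t)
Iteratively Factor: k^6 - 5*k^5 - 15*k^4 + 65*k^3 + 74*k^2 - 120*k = (k)*(k^5 - 5*k^4 - 15*k^3 + 65*k^2 + 74*k - 120) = k*(k + 3)*(k^4 - 8*k^3 + 9*k^2 + 38*k - 40) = k*(k - 5)*(k + 3)*(k^3 - 3*k^2 - 6*k + 8) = k*(k - 5)*(k + 2)*(k + 3)*(k^2 - 5*k + 4) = k*(k - 5)*(k - 4)*(k + 2)*(k + 3)*(k - 1)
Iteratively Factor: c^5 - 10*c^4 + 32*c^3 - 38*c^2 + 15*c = (c - 1)*(c^4 - 9*c^3 + 23*c^2 - 15*c) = (c - 3)*(c - 1)*(c^3 - 6*c^2 + 5*c) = c*(c - 3)*(c - 1)*(c^2 - 6*c + 5) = c*(c - 3)*(c - 1)^2*(c - 5)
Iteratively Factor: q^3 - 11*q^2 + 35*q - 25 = (q - 5)*(q^2 - 6*q + 5) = (q - 5)*(q - 1)*(q - 5)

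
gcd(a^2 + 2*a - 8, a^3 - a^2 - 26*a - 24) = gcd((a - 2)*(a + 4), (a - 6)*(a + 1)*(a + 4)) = a + 4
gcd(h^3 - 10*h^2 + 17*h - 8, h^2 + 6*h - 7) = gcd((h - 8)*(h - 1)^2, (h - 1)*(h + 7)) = h - 1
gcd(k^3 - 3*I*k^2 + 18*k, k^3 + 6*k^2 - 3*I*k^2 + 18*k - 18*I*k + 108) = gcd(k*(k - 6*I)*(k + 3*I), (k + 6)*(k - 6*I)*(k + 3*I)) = k^2 - 3*I*k + 18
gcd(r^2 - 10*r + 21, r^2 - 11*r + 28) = r - 7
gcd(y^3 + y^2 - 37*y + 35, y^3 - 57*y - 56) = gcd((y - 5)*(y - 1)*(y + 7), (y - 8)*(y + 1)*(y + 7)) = y + 7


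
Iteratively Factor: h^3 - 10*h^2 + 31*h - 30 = (h - 3)*(h^2 - 7*h + 10) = (h - 3)*(h - 2)*(h - 5)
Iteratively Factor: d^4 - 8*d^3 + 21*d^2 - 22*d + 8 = (d - 1)*(d^3 - 7*d^2 + 14*d - 8) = (d - 4)*(d - 1)*(d^2 - 3*d + 2) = (d - 4)*(d - 1)^2*(d - 2)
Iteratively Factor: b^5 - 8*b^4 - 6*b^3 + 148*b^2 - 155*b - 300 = (b + 1)*(b^4 - 9*b^3 + 3*b^2 + 145*b - 300) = (b - 5)*(b + 1)*(b^3 - 4*b^2 - 17*b + 60) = (b - 5)*(b - 3)*(b + 1)*(b^2 - b - 20) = (b - 5)^2*(b - 3)*(b + 1)*(b + 4)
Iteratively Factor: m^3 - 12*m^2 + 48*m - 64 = (m - 4)*(m^2 - 8*m + 16) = (m - 4)^2*(m - 4)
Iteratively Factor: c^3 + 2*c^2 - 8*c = (c + 4)*(c^2 - 2*c) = c*(c + 4)*(c - 2)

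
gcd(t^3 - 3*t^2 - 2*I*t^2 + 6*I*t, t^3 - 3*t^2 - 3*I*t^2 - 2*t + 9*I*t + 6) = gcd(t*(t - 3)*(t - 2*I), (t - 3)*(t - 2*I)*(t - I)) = t^2 + t*(-3 - 2*I) + 6*I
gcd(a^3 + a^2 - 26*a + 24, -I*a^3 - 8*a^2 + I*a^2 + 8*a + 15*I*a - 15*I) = a - 1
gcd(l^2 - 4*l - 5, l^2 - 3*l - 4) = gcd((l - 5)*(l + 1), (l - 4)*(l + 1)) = l + 1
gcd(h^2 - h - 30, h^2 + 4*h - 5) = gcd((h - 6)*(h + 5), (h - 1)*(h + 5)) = h + 5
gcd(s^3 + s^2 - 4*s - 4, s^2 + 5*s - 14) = s - 2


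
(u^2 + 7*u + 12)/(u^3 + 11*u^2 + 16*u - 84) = (u^2 + 7*u + 12)/(u^3 + 11*u^2 + 16*u - 84)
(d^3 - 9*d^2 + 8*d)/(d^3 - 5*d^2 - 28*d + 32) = d/(d + 4)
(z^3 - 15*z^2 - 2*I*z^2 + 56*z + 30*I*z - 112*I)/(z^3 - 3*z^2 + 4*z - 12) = (z^2 - 15*z + 56)/(z^2 + z*(-3 + 2*I) - 6*I)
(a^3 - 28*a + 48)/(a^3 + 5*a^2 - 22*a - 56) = (a^2 + 4*a - 12)/(a^2 + 9*a + 14)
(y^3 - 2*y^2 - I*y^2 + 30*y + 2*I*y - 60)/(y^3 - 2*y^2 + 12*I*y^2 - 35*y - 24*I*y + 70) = (y - 6*I)/(y + 7*I)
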